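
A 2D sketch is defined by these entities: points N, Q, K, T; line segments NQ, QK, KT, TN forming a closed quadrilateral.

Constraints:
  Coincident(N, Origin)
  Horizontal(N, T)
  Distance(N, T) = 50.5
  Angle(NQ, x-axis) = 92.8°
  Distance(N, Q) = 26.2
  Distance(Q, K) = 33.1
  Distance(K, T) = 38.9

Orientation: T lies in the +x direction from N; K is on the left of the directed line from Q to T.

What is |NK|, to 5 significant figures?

45.722

Checks: |QK| = 33.10 ✓; |KT| = 38.90 ✓.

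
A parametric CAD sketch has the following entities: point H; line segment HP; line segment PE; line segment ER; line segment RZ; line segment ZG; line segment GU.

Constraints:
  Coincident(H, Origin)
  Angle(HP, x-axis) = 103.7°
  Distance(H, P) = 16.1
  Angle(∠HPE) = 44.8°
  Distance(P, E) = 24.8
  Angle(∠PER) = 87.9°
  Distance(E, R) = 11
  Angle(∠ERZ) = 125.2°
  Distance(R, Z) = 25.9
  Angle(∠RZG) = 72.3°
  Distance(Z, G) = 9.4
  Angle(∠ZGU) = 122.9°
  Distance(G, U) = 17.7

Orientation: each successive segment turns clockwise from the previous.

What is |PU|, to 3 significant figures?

12.3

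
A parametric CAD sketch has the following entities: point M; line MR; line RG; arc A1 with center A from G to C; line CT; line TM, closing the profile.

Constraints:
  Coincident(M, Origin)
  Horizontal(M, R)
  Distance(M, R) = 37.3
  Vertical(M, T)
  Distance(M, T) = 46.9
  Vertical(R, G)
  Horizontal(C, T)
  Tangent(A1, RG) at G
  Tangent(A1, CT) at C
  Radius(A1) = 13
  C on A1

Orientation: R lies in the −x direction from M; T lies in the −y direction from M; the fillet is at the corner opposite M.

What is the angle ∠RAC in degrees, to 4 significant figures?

159.0°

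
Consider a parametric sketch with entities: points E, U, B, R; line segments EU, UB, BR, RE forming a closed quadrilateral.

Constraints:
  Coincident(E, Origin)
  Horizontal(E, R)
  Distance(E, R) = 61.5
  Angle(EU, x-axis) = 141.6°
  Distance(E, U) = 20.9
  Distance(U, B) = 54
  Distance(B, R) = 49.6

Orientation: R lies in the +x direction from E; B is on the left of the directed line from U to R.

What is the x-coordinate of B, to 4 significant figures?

30.91

E is at the origin; ER is horizontal with |ER| = 61.5 and R in +x, so R = (61.5, 0). EU runs at 141.6° with |EU| = 20.9, so U = (-16.38, 12.98). B is determined by |UB| = 54.0 and |BR| = 49.6 together: it lies at the intersection of circle(U, 54.0) and circle(R, 49.6). With |UR| = 78.95, the foot of the radical line on UR is 42.36 from U and the perpendicular offset is √(54.0² − 42.36²) = 33.49. Taking the left-of-UR solution: B = (30.91, 39.05).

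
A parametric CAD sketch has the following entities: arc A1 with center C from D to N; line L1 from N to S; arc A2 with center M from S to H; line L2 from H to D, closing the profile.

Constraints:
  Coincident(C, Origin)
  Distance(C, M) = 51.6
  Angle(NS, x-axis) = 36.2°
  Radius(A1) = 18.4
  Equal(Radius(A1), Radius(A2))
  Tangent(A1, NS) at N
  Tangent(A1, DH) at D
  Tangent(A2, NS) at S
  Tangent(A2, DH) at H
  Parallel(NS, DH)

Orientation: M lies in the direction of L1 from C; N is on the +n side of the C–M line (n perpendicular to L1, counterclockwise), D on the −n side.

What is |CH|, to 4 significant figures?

54.78

The slot axis is L1's direction at 36.2°, so u = (cos 36.2°, sin 36.2°) = (0.8070, 0.5906) and n = (−sin 36.2°, cos 36.2°) = (-0.5906, 0.8070). C is at the origin and M lies 51.6 along u from C, so M = 51.6·u = (41.64, 30.48). Tangency of A1 to both parallel lines with radius 18.4 puts N and D at C ± 18.4·n: N = (-10.87, 14.85), D = (10.87, -14.85). Equal radii place S and H the same way about M: S = M + 18.4·n = (30.77, 45.32), H = M − 18.4·n = (52.51, 15.63). Then |CH| = |H − C| = 54.78.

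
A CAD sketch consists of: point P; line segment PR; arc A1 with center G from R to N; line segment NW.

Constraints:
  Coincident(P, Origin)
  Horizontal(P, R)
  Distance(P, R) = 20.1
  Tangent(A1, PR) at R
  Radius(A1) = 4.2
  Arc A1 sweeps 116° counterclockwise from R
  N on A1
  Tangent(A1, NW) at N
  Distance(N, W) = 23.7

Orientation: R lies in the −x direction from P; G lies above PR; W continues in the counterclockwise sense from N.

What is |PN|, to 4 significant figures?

17.41

P is at the origin; P and R share the same y with |PR| = 20.1 and R on the −x side, so R = (-20.10, 0.000). A1 meets PR tangentially, so GR is at right angles to PR, so G = R + (0, 4.2) = (-20.10, 4.200). On A1, R sits at bearing -90° from G; a 116° counterclockwise sweep puts N at bearing 26°, so N = G + 4.2·(cos 26°, sin 26°) = (-16.33, 6.041). Then |PN| = |N − P| = 17.41.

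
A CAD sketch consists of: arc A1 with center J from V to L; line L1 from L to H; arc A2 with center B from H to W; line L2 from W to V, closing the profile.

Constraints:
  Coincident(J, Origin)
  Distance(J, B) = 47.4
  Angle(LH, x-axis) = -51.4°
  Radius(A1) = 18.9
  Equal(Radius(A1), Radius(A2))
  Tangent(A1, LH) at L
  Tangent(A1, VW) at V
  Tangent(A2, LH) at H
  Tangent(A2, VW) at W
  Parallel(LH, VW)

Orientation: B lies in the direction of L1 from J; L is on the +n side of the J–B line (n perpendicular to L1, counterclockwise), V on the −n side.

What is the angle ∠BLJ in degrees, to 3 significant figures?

68.3°

J is at the origin and B lies 47.4 along u from J, so B = 47.4·u = (29.6, -37.0). Tangency of A1 to both parallel lines with radius 18.9 puts L and V at J ± 18.9·n: L = (14.8, 11.8), V = (-14.8, -11.8). Then cos ∠BLJ = LB·LJ / (|LB||LJ|), giving 68.3°.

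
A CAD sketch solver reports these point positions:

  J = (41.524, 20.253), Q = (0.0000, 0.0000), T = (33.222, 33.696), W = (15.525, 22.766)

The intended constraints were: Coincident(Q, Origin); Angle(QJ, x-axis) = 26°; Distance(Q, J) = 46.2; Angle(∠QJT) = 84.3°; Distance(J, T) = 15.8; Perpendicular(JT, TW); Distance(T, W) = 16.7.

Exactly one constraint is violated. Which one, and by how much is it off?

Distance(T, W) = 16.7 — off by 4.10.

Q = (0.00, 0.00) ✓; QJ at 26.00° ✓; |QJ| = 46.20 ✓; ∠QJT = 84.30° ✓; |JT| = 15.80 ✓; ∠(JT, TW) = 90.00° ✓; |TW| = 20.80 ✗.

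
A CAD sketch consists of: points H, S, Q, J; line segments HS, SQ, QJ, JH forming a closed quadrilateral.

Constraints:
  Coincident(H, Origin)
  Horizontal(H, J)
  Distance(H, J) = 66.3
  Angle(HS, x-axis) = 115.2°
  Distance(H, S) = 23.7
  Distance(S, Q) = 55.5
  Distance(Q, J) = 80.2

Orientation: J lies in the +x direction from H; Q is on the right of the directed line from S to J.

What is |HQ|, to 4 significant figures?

34.52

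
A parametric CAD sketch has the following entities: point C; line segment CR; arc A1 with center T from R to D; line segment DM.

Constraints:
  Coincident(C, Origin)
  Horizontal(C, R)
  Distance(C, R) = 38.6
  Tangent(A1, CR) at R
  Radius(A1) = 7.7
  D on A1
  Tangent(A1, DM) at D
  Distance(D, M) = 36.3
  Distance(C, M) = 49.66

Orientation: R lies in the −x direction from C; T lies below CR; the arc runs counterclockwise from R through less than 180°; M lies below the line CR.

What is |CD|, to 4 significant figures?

46.63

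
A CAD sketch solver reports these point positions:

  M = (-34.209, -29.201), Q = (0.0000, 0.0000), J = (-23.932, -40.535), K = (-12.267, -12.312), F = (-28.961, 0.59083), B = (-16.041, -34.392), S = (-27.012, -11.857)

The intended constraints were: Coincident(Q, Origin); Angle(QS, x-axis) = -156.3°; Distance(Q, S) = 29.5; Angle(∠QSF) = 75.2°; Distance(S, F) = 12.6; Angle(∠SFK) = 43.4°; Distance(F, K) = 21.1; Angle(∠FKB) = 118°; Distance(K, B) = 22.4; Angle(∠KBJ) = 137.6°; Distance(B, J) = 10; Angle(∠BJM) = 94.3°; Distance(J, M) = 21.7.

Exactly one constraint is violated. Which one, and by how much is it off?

Distance(J, M) = 21.7 — off by 6.40.

Q = (0.00, 0.00) ✓; QS at -156.3° ✓; |QS| = 29.50 ✓; ∠QSF = 75.20° ✓; |SF| = 12.60 ✓; ∠SFK = 43.40° ✓; |FK| = 21.10 ✓; ∠FKB = 118.0° ✓; |KB| = 22.40 ✓; ∠KBJ = 137.6° ✓; |BJ| = 10.00 ✓; ∠BJM = 94.30° ✓; |JM| = 15.30 ✗.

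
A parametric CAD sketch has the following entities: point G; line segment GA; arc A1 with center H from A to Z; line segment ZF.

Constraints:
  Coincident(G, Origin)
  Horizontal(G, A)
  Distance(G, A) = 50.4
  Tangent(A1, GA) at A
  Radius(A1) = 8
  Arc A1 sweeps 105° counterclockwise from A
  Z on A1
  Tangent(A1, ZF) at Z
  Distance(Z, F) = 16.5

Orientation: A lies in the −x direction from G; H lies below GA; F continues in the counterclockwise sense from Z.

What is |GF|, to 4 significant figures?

59.81

G is at the origin; G and A share the same y with |GA| = 50.4 and A on the −x side, so A = (-50.40, 0.000). A1 meets GA tangentially, so HA is at right angles to GA, so H = A + (0, -8) = (-50.40, -8.000). On A1, A sits at bearing 90° from H; a 105° counterclockwise sweep puts Z at bearing 195°, so Z = H + 8.0·(cos 195°, sin 195°) = (-58.13, -10.07). A1 meets ZF tangentially, so HZ is at right angles to ZF, so ZF runs along (−sin 195°, cos 195°); with |ZF| = 16.5, F = (-53.86, -26.01). Then |GF| = |F − G| = 59.81.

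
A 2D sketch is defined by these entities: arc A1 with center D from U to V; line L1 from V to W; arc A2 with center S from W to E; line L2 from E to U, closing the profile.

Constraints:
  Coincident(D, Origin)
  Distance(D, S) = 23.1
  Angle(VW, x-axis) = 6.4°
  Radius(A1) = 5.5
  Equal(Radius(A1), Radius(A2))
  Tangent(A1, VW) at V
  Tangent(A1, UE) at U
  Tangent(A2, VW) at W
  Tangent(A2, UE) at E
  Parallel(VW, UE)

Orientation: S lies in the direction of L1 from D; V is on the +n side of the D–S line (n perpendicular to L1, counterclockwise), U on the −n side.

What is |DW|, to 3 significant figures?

23.7

Tangency of A1 to both parallel lines with radius 5.5 puts V and U at D ± 5.5·n: V = (-0.613, 5.47), U = (0.613, -5.47). Equal radii place W and E the same way about S: W = S + 5.5·n = (22.3, 8.04), E = S − 5.5·n = (23.6, -2.89). Then |DW| = |W − D| = 23.7.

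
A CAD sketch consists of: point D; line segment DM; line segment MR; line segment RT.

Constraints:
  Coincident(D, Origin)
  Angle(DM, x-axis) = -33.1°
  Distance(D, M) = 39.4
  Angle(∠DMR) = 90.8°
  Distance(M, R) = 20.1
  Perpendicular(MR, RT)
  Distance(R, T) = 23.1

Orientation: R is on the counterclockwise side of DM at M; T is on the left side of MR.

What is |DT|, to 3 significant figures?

26.3

∠DMR = 90.8°, so MR runs at -33.1° + (180° − 90.8°) = 56.1° from the x-axis; with |MR| = 20.1, R = M + 20.1·(cos 56.1°, sin 56.1°) = (44.2, -4.83). The perpendicularity gives RT at right angles to MR; with |RT| = 23.1 on the left of MR, T = R + 23.1·(-0.830, 0.558) = (25.0, 8.05). Then |DT| = |T − D| = 26.3.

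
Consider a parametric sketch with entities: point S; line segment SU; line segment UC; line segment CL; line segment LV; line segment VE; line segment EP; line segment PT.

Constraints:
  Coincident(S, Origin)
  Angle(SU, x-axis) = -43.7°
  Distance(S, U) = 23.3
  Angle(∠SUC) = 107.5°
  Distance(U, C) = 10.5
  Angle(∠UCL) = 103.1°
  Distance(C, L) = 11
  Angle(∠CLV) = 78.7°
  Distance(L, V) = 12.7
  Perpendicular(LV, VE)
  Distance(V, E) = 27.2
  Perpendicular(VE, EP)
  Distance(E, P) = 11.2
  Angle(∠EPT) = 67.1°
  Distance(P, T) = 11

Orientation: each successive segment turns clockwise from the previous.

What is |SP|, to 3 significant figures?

42.5

LV is perpendicular to VE, so VE runs at -24.4°; with |VE| = 27.2, E = (31.5, -22.7). VE ⟂ EP, so EP runs at -114°; with |EP| = 11.2, P = (26.9, -32.9). Then |SP| = |P − S| = 42.5.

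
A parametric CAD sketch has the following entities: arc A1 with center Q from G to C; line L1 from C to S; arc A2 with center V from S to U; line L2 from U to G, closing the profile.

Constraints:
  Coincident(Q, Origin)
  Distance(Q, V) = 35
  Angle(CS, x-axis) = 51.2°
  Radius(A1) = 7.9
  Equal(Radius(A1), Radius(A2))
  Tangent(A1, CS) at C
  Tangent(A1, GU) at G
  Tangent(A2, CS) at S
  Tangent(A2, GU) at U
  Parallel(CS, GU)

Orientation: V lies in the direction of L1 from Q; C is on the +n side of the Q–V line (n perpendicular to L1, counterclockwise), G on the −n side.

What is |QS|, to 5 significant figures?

35.880

The slot axis is L1's direction at 51.2°, so u = (cos 51.2°, sin 51.2°) = (0.62660, 0.77934) and n = (−sin 51.2°, cos 51.2°) = (-0.77934, 0.62660). Q is at the origin and V lies 35.0 along u from Q, so V = 35.0·u = (21.931, 27.277). Tangency of A1 to both parallel lines with radius 7.9 puts C and G at Q ± 7.9·n: C = (-6.1568, 4.9502), G = (6.1568, -4.9502). Equal radii place S and U the same way about V: S = V + 7.9·n = (15.774, 32.227), U = V − 7.9·n = (28.088, 22.327). Then |QS| = |S − Q| = 35.880.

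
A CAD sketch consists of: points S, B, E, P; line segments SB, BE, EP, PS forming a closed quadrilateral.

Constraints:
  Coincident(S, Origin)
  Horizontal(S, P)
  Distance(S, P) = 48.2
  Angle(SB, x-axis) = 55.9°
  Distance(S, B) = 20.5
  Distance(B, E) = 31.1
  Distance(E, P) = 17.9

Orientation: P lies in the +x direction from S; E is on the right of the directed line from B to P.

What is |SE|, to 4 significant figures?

32.33

S is at the origin; S and P share the same y with |SP| = 48.2 and P in +x, so P = (48.2, 0). SB runs at 55.9° with |SB| = 20.5, so B = (11.49, 16.98). E is determined by |BE| = 31.1 and |EP| = 17.9 together: it lies at the intersection of circle(B, 31.1) and circle(P, 17.9). With |BP| = 40.44, the foot of the radical line on BP is 28.22 from B and the perpendicular offset is √(31.1² − 28.22²) = 13.08. Taking the right-of-BP solution: E = (31.62, -6.737).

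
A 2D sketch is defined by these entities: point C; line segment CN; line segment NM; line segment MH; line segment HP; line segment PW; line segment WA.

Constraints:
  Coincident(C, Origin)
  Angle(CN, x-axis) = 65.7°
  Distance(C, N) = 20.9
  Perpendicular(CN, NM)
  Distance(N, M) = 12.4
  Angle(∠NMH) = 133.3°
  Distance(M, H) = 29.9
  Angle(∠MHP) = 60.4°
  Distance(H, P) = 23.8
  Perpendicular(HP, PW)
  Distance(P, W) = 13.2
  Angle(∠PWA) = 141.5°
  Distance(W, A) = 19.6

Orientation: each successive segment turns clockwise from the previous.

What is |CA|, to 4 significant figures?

28.34

HP is perpendicular to PW, so PW runs at 79.40°; with |PW| = 13.2, W = (8.671, 3.027). ∠PWA = 141.5° gives WA at 40.90° from the x-axis; with |WA| = 19.6, A = (23.49, 15.86). Then |CA| = |A − C| = 28.34.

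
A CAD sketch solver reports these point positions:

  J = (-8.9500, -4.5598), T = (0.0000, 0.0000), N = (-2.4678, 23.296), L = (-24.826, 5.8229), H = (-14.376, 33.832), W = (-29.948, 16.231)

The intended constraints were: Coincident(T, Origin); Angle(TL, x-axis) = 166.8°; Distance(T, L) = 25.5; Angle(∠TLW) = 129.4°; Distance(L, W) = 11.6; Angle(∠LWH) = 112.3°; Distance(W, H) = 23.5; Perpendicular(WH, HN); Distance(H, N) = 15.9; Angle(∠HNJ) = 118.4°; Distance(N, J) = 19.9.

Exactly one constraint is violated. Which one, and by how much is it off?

Distance(N, J) = 19.9 — off by 8.70.

T = (0.00, 0.00) ✓; TL at 166.8° ✓; |TL| = 25.50 ✓; ∠TLW = 129.4° ✓; |LW| = 11.60 ✓; ∠LWH = 112.3° ✓; |WH| = 23.50 ✓; ∠(WH, HN) = 90.00° ✓; |HN| = 15.90 ✓; ∠HNJ = 118.4° ✓; |NJ| = 28.60 ✗.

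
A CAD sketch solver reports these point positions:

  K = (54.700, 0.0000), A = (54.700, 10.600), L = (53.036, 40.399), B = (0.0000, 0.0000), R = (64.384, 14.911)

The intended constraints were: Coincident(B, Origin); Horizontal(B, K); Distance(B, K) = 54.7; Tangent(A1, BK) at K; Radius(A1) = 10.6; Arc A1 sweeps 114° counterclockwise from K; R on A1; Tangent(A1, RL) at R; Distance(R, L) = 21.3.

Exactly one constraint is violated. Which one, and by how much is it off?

Distance(R, L) = 21.3 — off by 6.60.

B = (0.00, 0.00) ✓; B.y = 0.00, K.y = 0.00 ✓; |BK| = 54.70 ✓; ∠(AK, KB) = 90.00° ✓; |AK| = 10.60 ✓; bearing(A→R) − bearing(A→K) = 114.0° ✓; |AR| = 10.60 ✓; ∠(AR, RL) = 90.00° ✓; |RL| = 27.90 ✗.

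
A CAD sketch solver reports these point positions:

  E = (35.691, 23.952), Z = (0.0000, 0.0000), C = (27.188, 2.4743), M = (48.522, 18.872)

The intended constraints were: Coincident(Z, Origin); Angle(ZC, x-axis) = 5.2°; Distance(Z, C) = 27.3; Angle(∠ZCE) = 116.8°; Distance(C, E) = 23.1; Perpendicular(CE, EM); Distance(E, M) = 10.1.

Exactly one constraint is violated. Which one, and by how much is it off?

Distance(E, M) = 10.1 — off by 3.70.

Z = (0.00, 0.00) ✓; ZC at 5.200° ✓; |ZC| = 27.30 ✓; ∠ZCE = 116.8° ✓; |CE| = 23.10 ✓; ∠(CE, EM) = 90.00° ✓; |EM| = 13.80 ✗.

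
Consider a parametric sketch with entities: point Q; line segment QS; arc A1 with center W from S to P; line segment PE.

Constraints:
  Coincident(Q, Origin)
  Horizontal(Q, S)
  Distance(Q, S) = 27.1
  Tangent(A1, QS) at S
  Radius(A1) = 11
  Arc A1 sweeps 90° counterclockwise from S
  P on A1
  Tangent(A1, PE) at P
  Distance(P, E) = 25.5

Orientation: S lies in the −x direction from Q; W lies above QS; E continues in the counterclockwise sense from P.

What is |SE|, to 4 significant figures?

38.12

Q is at the origin; Q and S share the same y with |QS| = 27.1 and S on the −x side, so S = (-27.10, 0.000). A1 meets QS tangentially, so WS is at right angles to QS, so W = S + (0, 11) = (-27.10, 11.00). On A1, S sits at bearing -90° from W; a 90° counterclockwise sweep puts P at bearing 0°, so P = W + 11.0·(cos 0°, sin 0°) = (-16.10, 11.00). Tangency of A1 to PE means the radius WP is perpendicular to PE, so PE runs along (−sin 0°, cos 0°); with |PE| = 25.5, E = (-16.10, 36.50). Then |SE| = |E − S| = 38.12.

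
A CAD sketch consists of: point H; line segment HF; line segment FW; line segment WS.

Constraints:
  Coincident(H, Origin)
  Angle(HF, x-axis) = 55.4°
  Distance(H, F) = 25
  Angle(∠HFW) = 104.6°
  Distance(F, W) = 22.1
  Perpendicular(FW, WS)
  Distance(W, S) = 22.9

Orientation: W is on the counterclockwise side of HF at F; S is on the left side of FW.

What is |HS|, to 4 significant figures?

28.43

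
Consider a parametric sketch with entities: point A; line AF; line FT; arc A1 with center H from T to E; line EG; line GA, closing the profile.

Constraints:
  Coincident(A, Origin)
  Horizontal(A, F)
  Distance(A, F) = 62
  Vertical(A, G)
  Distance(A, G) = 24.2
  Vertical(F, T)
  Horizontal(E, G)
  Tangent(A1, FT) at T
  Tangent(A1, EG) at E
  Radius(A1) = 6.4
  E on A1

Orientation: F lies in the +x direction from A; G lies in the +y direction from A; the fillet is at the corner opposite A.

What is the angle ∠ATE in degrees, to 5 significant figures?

61.019°

The virtual corner opposite A is at (62.000, 24.200). The tangent condition forces HT to be normal to FT and tangency of A1 to EG means the radius HE is perpendicular to EG, with radius 6.4, so the center H sits 6.4 in from both sides at H = (55.600, 17.800). That places the tangent points at T = (62.000, 17.800) on FT and E = (55.600, 24.200) on EG. Then cos ∠ATE = TA·TE / (|TA||TE|), giving 61.019°.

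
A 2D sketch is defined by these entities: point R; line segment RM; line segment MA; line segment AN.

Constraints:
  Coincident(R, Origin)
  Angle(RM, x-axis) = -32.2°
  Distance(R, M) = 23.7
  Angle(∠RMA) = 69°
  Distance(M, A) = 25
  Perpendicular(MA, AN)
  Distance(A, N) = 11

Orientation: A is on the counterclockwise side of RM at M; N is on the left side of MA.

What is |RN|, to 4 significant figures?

19.91

∠RMA = 69.0°, so MA runs at -32.2° + (180° − 69.0°) = 78.80° from the x-axis; with |MA| = 25.0, A = M + 25.0·(cos 78.80°, sin 78.80°) = (24.91, 11.89). MA is perpendicular to AN; with |AN| = 11.0 on the left of MA, N = A + 11.0·(-0.9810, 0.1942) = (14.12, 14.03). Then |RN| = |N − R| = 19.91.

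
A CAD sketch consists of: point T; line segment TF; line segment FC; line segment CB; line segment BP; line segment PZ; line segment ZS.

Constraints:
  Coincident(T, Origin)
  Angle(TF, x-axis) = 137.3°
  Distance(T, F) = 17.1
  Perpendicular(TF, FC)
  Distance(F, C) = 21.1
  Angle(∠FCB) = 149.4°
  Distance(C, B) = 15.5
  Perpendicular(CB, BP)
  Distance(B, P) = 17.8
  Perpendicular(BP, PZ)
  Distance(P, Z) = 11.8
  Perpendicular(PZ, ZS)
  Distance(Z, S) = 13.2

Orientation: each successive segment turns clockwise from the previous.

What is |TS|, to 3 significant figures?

24.7

T is at the origin; TF runs at 137.3° with length 17.1, so F = (-12.6, 11.6). The perpendicularity gives FC at right angles to TF, so FC runs at 47.3°; with |FC| = 21.1, C = (1.74, 27.1). ∠FCB = 149.4° gives CB at 16.7° from the x-axis; with |CB| = 15.5, B = (16.6, 31.6). CB is perpendicular to BP, so BP runs at -73.3°; with |BP| = 17.8, P = (21.7, 14.5). The perpendicularity gives PZ at right angles to BP, so PZ runs at -163°; with |PZ| = 11.8, Z = (10.4, 11.1). The perpendicularity gives ZS at right angles to PZ, so ZS runs at 107°; with |ZS| = 13.2, S = (6.61, 23.8). Then |TS| = |S − T| = 24.7.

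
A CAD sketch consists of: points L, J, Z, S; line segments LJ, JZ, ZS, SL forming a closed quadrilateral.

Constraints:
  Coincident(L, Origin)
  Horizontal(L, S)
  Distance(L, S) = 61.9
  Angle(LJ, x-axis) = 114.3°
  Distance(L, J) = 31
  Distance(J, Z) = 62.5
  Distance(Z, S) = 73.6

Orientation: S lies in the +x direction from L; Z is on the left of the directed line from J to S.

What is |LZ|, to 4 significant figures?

76.96

L is at the origin; L and S share the same y with |LS| = 61.9 and S in +x, so S = (61.9, 0). LJ runs at 114.3° with |LJ| = 31.0, so J = (-12.76, 28.25). Z is determined by |JZ| = 62.5 and |ZS| = 73.6 together: it lies at the intersection of circle(J, 62.5) and circle(S, 73.6). With |JS| = 79.82, the foot of the radical line on JS is 30.45 from J and the perpendicular offset is √(62.5² − 30.45²) = 54.58. Taking the left-of-JS solution: Z = (35.04, 68.52).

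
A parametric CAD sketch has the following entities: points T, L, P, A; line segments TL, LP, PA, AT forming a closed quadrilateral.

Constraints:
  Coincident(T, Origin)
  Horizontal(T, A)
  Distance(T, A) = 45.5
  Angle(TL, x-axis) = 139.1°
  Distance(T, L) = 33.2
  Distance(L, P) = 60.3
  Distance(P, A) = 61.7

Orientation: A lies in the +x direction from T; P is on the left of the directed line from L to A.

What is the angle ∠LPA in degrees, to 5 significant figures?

74.513°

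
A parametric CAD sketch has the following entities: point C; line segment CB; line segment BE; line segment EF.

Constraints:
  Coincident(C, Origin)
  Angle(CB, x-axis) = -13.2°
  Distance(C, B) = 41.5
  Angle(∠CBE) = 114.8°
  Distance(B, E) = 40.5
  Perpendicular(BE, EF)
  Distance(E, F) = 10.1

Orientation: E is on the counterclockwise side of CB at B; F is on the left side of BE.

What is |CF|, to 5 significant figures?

64.137

C is at the origin; CB runs at -13.2° with length 41.5, so B = 41.5·(cos -13.2°, sin -13.2°) = (40.404, -9.4766). ∠CBE = 114.8°, so BE runs at -13.2° + (180° − 114.8°) = 52.000° from the x-axis; with |BE| = 40.5, E = B + 40.5·(cos 52.000°, sin 52.000°) = (65.338, 22.438). BE is perpendicular to EF; with |EF| = 10.1 on the left of BE, F = E + 10.1·(-0.78801, 0.61566) = (57.379, 28.656). Then |CF| = |F − C| = 64.137.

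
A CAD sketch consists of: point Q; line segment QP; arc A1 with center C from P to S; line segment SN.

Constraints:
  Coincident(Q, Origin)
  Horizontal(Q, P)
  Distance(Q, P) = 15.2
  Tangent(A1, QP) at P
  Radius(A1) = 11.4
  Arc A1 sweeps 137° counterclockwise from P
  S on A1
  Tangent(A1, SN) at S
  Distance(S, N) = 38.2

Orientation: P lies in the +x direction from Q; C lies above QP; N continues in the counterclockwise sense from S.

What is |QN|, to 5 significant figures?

46.058

Q is at the origin; QP is horizontal with |QP| = 15.2 and P on the +x side, so P = (15.200, 0.0000). A1 meets QP tangentially, so CP is at right angles to QP, so C = P + (0, 11.4) = (15.200, 11.400). On A1, P sits at bearing -90° from C; a 137° counterclockwise sweep puts S at bearing 47°, so S = C + 11.4·(cos 47°, sin 47°) = (22.975, 19.737). Tangency of A1 to SN means the radius CS is perpendicular to SN, so SN runs along (−sin 47°, cos 47°); with |SN| = 38.2, N = (-4.9629, 45.790). Then |QN| = |N − Q| = 46.058.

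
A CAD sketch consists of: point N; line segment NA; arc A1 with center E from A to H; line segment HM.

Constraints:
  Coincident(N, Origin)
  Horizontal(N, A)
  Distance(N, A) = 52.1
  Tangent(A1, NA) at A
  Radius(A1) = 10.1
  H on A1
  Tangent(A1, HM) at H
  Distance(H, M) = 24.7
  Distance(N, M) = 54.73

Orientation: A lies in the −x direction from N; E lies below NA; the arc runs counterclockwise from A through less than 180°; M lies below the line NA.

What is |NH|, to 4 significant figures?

61.78

N is at the origin; NA is horizontal with |NA| = 52.1 and A on the −x side, so A = (-52.10, 0.000). The tangent condition forces EA to be normal to NA, so E = A + (0, -10.1) = (-52.10, -10.10). Since EH ⟂ HM (tangency), |EM| = √(10.1² + 24.7²) = 26.69 regardless of where H sits on A1. So M lies on both circle(N, 54.73) and circle(E, 26.69); the below-NA intersection is M = (-42.18, -34.87). H is the foot of the tangent from M: H = (-59.36, -17.12).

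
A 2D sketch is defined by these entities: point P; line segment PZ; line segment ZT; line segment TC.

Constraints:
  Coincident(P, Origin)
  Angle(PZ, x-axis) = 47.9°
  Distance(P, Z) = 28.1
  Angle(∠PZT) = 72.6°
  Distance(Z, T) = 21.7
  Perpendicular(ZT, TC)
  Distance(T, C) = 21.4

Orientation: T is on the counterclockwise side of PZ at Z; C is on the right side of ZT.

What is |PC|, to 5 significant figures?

50.014

∠PZT = 72.6°, so ZT runs at 47.9° + (180° − 72.6°) = 155.30° from the x-axis; with |ZT| = 21.7, T = Z + 21.7·(cos 155.30°, sin 155.30°) = (-0.87564, 29.917). ZT is perpendicular to TC; with |TC| = 21.4 on the right of ZT, C = T + 21.4·(0.41787, 0.90851) = (8.0667, 49.359). Then |PC| = |C − P| = 50.014.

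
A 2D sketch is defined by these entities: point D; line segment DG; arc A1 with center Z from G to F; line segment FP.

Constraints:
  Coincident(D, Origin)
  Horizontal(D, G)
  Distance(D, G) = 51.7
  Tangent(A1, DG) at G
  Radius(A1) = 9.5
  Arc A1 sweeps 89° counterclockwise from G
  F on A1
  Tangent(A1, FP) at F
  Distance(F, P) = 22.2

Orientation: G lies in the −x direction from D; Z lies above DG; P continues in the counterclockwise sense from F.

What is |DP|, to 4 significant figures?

52.37

On A1, G sits at bearing -90° from Z; an 89° counterclockwise sweep puts F at bearing -1°, so F = Z + 9.5·(cos -1°, sin -1°) = (-42.20, 9.334). Since A1 is tangent to FP there, ZF ⟂ FP, so FP runs along (−sin -1°, cos -1°); with |FP| = 22.2, P = (-41.81, 31.53). Then |DP| = |P − D| = 52.37.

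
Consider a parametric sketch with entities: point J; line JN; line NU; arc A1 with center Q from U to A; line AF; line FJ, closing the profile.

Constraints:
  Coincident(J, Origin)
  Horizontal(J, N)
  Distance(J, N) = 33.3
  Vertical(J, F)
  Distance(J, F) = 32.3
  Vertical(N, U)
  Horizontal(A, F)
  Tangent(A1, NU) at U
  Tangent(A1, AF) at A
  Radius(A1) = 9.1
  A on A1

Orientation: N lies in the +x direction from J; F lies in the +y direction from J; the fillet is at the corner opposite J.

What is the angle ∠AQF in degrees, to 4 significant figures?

69.39°

J is at the origin; J and N share the same y with |JN| = 33.3 and N on the +x side, so N = (33.30, 0.000). J and F share the same x with |JF| = 32.3 and F on the +y side, so F = (0.000, 32.30). The virtual corner opposite J is at (33.30, 32.30). Since A1 is tangent to NU there, QU ⟂ NU and A1 meets AF tangentially, so QA is at right angles to AF, with radius 9.1, so the center Q sits 9.1 in from both sides at Q = (24.20, 23.20). That places the tangent points at U = (33.30, 23.20) on NU and A = (24.20, 32.30) on AF. Then cos ∠AQF = QA·QF / (|QA||QF|), giving 69.39°.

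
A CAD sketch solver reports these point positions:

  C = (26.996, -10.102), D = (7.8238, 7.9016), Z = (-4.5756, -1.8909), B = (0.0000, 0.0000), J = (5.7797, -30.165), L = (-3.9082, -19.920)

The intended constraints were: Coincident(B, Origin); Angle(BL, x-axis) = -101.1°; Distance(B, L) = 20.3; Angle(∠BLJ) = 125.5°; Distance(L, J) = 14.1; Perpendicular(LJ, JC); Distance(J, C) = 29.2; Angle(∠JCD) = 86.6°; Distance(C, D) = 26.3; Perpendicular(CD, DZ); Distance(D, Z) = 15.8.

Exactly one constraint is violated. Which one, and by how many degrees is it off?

Perpendicular(CD, DZ) — off by 8.50°.

B = (0.00, 0.00) ✓; BL at -101.1° ✓; |BL| = 20.30 ✓; ∠BLJ = 125.5° ✓; |LJ| = 14.10 ✓; ∠(LJ, JC) = 90.00° ✓; |JC| = 29.20 ✓; ∠JCD = 86.60° ✓; |CD| = 26.30 ✓; ∠(CD, DZ) = 81.50° ✗; |DZ| = 15.80 ✓.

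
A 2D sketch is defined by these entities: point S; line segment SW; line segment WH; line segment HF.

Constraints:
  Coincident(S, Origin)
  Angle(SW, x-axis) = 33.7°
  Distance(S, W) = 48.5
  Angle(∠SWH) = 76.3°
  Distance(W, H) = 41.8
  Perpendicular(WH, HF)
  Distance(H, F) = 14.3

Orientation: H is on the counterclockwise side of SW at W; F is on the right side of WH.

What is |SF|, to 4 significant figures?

68.49

S is at the origin; SW runs at 33.7° with length 48.5, so W = 48.5·(cos 33.7°, sin 33.7°) = (40.35, 26.91). ∠SWH = 76.3°, so WH runs at 33.7° + (180° − 76.3°) = 137.4° from the x-axis; with |WH| = 41.8, H = W + 41.8·(cos 137.4°, sin 137.4°) = (9.581, 55.20). The perpendicularity gives HF at right angles to WH; with |HF| = 14.3 on the right of WH, F = H + 14.3·(0.6769, 0.7361) = (19.26, 65.73). Then |SF| = |F − S| = 68.49.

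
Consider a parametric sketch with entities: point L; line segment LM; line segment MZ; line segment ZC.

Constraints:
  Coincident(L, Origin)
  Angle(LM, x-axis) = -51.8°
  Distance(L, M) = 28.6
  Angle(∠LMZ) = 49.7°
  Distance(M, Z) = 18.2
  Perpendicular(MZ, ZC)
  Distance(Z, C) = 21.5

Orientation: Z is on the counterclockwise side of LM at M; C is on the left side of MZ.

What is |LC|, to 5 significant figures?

0.43181

L is at the origin; LM runs at -51.8° with length 28.6, so M = 28.6·(cos -51.8°, sin -51.8°) = (17.686, -22.476). ∠LMZ = 49.7°, so MZ runs at -51.8° + (180° − 49.7°) = 78.500° from the x-axis; with |MZ| = 18.2, Z = M + 18.2·(cos 78.500°, sin 78.500°) = (21.315, -4.6409). MZ ⟂ ZC; with |ZC| = 21.5 on the left of MZ, C = Z + 21.5·(-0.97992, 0.19937) = (0.24660, -0.35447). Then |LC| = |C − L| = 0.43181.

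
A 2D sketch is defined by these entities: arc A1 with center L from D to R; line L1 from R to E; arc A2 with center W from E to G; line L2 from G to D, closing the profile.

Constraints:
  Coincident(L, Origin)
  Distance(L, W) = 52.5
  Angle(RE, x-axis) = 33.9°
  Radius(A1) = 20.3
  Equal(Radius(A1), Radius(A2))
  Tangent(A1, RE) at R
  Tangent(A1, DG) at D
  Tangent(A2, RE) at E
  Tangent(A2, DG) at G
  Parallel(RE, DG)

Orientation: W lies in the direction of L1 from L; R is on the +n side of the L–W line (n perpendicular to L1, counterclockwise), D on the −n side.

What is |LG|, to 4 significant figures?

56.29

Tangency of A1 to both parallel lines with radius 20.3 puts R and D at L ± 20.3·n: R = (-11.32, 16.85), D = (11.32, -16.85). Equal radii place E and G the same way about W: E = W + 20.3·n = (32.25, 46.13), G = W − 20.3·n = (54.90, 12.43). Then |LG| = |G − L| = 56.29.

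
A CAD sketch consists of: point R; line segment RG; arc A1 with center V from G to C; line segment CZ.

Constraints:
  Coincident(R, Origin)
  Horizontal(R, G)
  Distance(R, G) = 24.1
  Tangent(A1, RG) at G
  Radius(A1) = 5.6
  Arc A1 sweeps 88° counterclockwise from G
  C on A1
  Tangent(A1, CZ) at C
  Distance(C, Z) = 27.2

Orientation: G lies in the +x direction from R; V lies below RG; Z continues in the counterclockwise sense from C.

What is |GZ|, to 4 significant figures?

33.24

R is at the origin; RG is horizontal with |RG| = 24.1 and G on the +x side, so G = (24.10, 0.000). Tangency of A1 to RG means the radius VG is perpendicular to RG, so V = G + (0, -5.6) = (24.10, -5.600). On A1, G sits at bearing 90° from V; an 88° counterclockwise sweep puts C at bearing 178°, so C = V + 5.6·(cos 178°, sin 178°) = (18.50, -5.405). Since A1 is tangent to CZ there, VC ⟂ CZ, so CZ runs along (−sin 178°, cos 178°); with |CZ| = 27.2, Z = (17.55, -32.59). Then |GZ| = |Z − G| = 33.24.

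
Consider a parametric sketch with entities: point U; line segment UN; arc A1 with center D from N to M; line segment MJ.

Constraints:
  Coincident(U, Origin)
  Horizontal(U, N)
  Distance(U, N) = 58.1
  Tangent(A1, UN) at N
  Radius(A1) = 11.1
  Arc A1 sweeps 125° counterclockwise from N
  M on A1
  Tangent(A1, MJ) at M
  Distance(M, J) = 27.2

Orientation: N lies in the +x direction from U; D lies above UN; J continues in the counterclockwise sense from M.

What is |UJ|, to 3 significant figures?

65.1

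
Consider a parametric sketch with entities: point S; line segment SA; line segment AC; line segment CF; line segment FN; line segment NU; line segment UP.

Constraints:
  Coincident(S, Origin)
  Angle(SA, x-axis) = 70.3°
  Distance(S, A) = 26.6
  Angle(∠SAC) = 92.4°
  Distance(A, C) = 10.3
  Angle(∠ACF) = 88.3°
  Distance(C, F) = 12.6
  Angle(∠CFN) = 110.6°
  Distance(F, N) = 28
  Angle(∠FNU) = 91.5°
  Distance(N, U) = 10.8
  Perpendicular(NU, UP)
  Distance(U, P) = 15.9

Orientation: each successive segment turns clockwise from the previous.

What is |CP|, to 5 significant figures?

16.831

S is at the origin; SA runs at 70.3° with length 26.6, so A = (8.9667, 25.043). ∠SAC = 92.4° gives AC at -17.300° from the x-axis; with |AC| = 10.3, C = (18.801, 21.980). ∠ACF = 88.3° gives CF at -109.00° from the x-axis; with |CF| = 12.6, F = (14.699, 10.067). ∠CFN = 110.6° gives FN at -178.40° from the x-axis; with |FN| = 28.0, N = (-13.290, 9.2848). ∠FNU = 91.5° gives NU at 93.100° from the x-axis; with |NU| = 10.8, U = (-13.875, 20.069). NU ⟂ UP, so UP runs at 3.1000°; with |UP| = 15.9, P = (2.0022, 20.929). Then |CP| = |P − C| = 16.831.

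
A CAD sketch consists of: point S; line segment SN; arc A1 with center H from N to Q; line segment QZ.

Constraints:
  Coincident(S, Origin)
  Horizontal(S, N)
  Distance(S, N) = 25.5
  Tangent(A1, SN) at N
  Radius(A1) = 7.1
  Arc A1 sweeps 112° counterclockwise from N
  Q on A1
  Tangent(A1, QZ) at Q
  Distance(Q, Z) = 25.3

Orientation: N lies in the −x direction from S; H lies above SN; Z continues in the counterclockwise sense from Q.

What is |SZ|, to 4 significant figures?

43.70

On A1, N sits at bearing -90° from H; a 112° counterclockwise sweep puts Q at bearing 22°, so Q = H + 7.1·(cos 22°, sin 22°) = (-18.92, 9.760). A1 meets QZ tangentially, so HQ is at right angles to QZ, so QZ runs along (−sin 22°, cos 22°); with |QZ| = 25.3, Z = (-28.39, 33.22). Then |SZ| = |Z − S| = 43.70.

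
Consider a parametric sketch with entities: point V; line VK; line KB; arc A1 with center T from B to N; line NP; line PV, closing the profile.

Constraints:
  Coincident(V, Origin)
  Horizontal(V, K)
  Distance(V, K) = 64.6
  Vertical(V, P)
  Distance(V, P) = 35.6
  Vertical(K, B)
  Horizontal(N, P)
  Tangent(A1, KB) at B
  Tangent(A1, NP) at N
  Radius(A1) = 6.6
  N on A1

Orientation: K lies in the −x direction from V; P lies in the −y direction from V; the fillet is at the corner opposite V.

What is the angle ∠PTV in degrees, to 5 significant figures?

33.057°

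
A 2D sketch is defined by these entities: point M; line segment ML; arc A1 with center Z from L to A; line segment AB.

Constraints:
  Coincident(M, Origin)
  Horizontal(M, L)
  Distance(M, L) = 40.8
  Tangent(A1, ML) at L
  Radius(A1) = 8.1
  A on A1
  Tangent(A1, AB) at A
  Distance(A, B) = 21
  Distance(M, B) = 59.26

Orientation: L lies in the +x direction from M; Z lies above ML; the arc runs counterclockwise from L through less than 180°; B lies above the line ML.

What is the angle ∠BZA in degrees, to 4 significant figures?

68.91°

Checks: ∠(ZL, LM) = 90.00° ✓; |ZL| = 8.100 ✓; |ZA| = 8.100 ✓; ∠(ZA, AB) = 90.00° ✓; |AB| = 21.00 ✓; |MB| = 59.26 ✓.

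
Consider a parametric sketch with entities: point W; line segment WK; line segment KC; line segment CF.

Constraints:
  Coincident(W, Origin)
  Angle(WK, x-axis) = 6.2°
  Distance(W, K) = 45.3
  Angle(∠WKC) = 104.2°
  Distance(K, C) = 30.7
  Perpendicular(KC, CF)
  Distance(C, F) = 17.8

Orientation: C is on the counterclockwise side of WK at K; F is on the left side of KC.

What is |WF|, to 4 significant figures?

49.30

∠WKC = 104.2°, so KC runs at 6.2° + (180° − 104.2°) = 82.00° from the x-axis; with |KC| = 30.7, C = K + 30.7·(cos 82.00°, sin 82.00°) = (49.31, 35.29). KC is perpendicular to CF; with |CF| = 17.8 on the left of KC, F = C + 17.8·(-0.9903, 0.1392) = (31.68, 37.77). Then |WF| = |F − W| = 49.30.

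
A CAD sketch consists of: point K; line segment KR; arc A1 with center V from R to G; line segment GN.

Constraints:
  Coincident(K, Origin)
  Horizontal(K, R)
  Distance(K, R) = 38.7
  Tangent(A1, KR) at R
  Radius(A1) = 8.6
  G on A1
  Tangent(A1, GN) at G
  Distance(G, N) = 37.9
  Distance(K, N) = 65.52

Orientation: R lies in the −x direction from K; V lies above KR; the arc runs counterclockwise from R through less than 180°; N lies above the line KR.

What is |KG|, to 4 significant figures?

33.07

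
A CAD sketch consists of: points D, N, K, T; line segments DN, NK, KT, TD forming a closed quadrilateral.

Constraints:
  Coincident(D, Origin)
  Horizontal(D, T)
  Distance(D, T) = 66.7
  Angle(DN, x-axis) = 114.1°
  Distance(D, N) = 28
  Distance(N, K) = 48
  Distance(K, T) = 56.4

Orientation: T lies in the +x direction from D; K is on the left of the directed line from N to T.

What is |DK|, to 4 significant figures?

55.40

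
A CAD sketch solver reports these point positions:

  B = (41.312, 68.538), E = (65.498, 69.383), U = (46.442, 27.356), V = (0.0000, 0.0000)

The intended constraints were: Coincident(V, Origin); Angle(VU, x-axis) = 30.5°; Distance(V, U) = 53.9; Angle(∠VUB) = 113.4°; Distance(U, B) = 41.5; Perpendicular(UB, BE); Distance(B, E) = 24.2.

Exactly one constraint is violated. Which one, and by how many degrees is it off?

Perpendicular(UB, BE) — off by 5.10°.

V = (0.00, 0.00) ✓; VU at 30.50° ✓; |VU| = 53.90 ✓; ∠VUB = 113.4° ✓; |UB| = 41.50 ✓; ∠(UB, BE) = 95.10° ✗; |BE| = 24.20 ✓.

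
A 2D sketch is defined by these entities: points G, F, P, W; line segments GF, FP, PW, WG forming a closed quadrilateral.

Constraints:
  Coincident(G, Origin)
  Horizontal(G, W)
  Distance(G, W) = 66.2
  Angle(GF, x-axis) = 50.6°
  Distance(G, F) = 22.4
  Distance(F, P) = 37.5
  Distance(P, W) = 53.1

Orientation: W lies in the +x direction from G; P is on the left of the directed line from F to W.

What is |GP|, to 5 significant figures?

59.893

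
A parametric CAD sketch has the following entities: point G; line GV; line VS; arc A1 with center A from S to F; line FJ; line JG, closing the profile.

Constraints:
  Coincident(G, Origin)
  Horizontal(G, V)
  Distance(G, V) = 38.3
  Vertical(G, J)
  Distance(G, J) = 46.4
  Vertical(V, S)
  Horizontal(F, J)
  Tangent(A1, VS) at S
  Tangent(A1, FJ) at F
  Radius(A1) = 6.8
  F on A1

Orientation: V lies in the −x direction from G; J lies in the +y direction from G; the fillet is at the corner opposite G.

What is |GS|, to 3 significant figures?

55.1

G is at the origin; G and V share the same y with |GV| = 38.3 and V on the −x side, so V = (-38.3, 0.00). GJ is vertical with |GJ| = 46.4 and J on the +y side, so J = (0.00, 46.4). The virtual corner opposite G is at (-38.3, 46.4). Tangency of A1 to VS means the radius AS is perpendicular to VS and since A1 is tangent to FJ there, AF ⟂ FJ, with radius 6.8, so the center A sits 6.8 in from both sides at A = (-31.5, 39.6). That places the tangent points at S = (-38.3, 39.6) on VS and F = (-31.5, 46.4) on FJ. Then |GS| = |S − G| = 55.1.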